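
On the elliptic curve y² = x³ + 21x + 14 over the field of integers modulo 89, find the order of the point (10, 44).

7

2P: tangent at (10, 44): λ = (3·10² + 21)/(2·44) ≡ 54/88. 88⁻¹ ≡ 88 (mod 89) since 88·88 = 7744 ≡ 1, so λ ≡ 54·88 ≡ 35.
  x = λ² - 10 - 10 = 1225 - 20 ≡ 48; y = λ·(10 - 48) - 44 ≡ 50. → (48, 50)
3P: (48, 50) + (10, 44). λ = (44 - 50)/(10 - 48) ≡ 83/51 mod 89. 51⁻¹ ≡ 7 (mod 89) since 51·7 = 357 ≡ 1, so λ ≡ 47.
  x = λ² - 48 - 10 = 2209 - 58 ≡ 15; y = λ·(48 - 15) - 50 ≡ 77. → (15, 77)
4P: (15, 77) + (10, 44). λ = (44 - 77)/(10 - 15) ≡ 56/84 mod 89. 84⁻¹ ≡ 71 (mod 89) since 84·71 = 5964 ≡ 1, so λ ≡ 60.
  x = λ² - 15 - 10 = 3600 - 25 ≡ 15; y = λ·(15 - 15) - 77 ≡ 12. → (15, 12)
5P: (15, 12) + (10, 44). λ = (44 - 12)/(10 - 15) ≡ 32/84 mod 89. 84⁻¹ ≡ 71 (mod 89), so λ ≡ 47.
  x = λ² - 15 - 10 = 2209 - 25 ≡ 48; y = λ·(15 - 48) - 12 ≡ 39. → (48, 39)
6P: (48, 39) + (10, 44). λ = (44 - 39)/(10 - 48) ≡ 5/51 mod 89. 51⁻¹ ≡ 7 (mod 89) since 51·7 = 357 ≡ 1, so λ ≡ 35.
  x = λ² - 48 - 10 = 1225 - 58 ≡ 10; y = λ·(48 - 10) - 39 ≡ 45. → (10, 45)
7P: (10, 45) + (10, 44): same x and y₁ ≡ -y₂, so the sum is the point at infinity.
7P = the point at infinity, so the order is 7.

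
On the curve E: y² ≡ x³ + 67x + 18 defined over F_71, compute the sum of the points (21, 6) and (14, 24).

(60, 3)

(21, 6) + (14, 24). λ = (24 - 6)/(14 - 21) ≡ 18/64 mod 71. 64⁻¹ ≡ 10 (mod 71), so λ ≡ 38.
  x = λ² - 21 - 14 = 1444 - 35 ≡ 60; y = λ·(21 - 60) - 6 ≡ 3. → (60, 3)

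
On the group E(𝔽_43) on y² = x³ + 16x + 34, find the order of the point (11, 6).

8

2P: tangent at (11, 6): λ = (3·11² + 16)/(2·6) ≡ 35/12. 12⁻¹ ≡ 18 (mod 43), so λ ≡ 35·18 ≡ 28.
  x = λ² - 11 - 11 = 784 - 22 ≡ 31; y = λ·(11 - 31) - 6 ≡ 36. → (31, 36)
3P: (31, 36) + (11, 6). λ = (6 - 36)/(11 - 31) ≡ 13/23 mod 43. 23⁻¹ ≡ 15 (mod 43), so λ ≡ 23.
  x = λ² - 31 - 11 = 529 - 42 ≡ 14; y = λ·(31 - 14) - 36 ≡ 11. → (14, 11)
4P: (14, 11) + (11, 6). λ = (6 - 11)/(11 - 14) ≡ 38/40 mod 43. 40⁻¹ ≡ 14 (mod 43) since 40·14 = 560 ≡ 1, so λ ≡ 16.
  x = λ² - 14 - 11 = 256 - 25 ≡ 16; y = λ·(14 - 16) - 11 ≡ 0. → (16, 0)
5P: (16, 0) + (11, 6). λ = (6 - 0)/(11 - 16) ≡ 6/38 mod 43. 38⁻¹ ≡ 17 (mod 43), so λ ≡ 16.
  x = λ² - 16 - 11 = 256 - 27 ≡ 14; y = λ·(16 - 14) - 0 ≡ 32. → (14, 32)
6P: (14, 32) + (11, 6). λ = (6 - 32)/(11 - 14) ≡ 17/40 mod 43. 40⁻¹ ≡ 14 (mod 43) since 40·14 = 560 ≡ 1, so λ ≡ 23.
  x = λ² - 14 - 11 = 529 - 25 ≡ 31; y = λ·(14 - 31) - 32 ≡ 7. → (31, 7)
7P: (31, 7) + (11, 6). λ = (6 - 7)/(11 - 31) ≡ 42/23 mod 43. 23⁻¹ ≡ 15 (mod 43), so λ ≡ 28.
  x = λ² - 31 - 11 = 784 - 42 ≡ 11; y = λ·(31 - 11) - 7 ≡ 37. → (11, 37)
8P: (11, 37) + (11, 6): same x and y₁ ≡ -y₂, so the sum is O.
8P = O, so the order is 8.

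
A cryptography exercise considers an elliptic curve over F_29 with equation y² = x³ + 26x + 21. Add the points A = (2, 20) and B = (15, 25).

(7, 16)

(2, 20) + (15, 25). λ = (25 - 20)/(15 - 2) ≡ 5/13 mod 29. 13⁻¹ ≡ 9 (mod 29), so λ ≡ 16.
  x = λ² - 2 - 15 = 256 - 17 ≡ 7; y = λ·(2 - 7) - 20 ≡ 16. → (7, 16)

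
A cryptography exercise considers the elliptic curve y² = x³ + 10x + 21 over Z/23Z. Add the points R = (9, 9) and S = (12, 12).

(3, 20)

(9, 9) + (12, 12). λ = (12 - 9)/(12 - 9) ≡ 3/3 mod 23. 3⁻¹ ≡ 8 (mod 23) since 3·8 = 24 ≡ 1, so λ ≡ 1.
  x = λ² - 9 - 12 = 1 - 21 ≡ 3; y = λ·(9 - 3) - 9 ≡ 20. → (3, 20)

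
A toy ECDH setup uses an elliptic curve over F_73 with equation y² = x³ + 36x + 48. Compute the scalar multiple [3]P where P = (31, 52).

Repeated addition: build up to 3P.
2P: tangent at (31, 52): λ = (3·31² + 36)/(2·52) ≡ 72/31. 31⁻¹ ≡ 33 (mod 73), so λ ≡ 72·33 ≡ 40.
  x = λ² - 31 - 31 = 1600 - 62 ≡ 5; y = λ·(31 - 5) - 52 ≡ 39. → (5, 39)
3P: (5, 39) + (31, 52). λ = (52 - 39)/(31 - 5) ≡ 13/26 mod 73. 26⁻¹ ≡ 59 (mod 73), so λ ≡ 37.
  x = λ² - 5 - 31 = 1369 - 36 ≡ 19; y = λ·(5 - 19) - 39 ≡ 27. → (19, 27)

(19, 27)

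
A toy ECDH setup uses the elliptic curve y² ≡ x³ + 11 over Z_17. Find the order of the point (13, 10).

2P: tangent at (13, 10): λ = (3·13² + 0)/(2·10) ≡ 14/3. 3⁻¹ ≡ 6 (mod 17), so λ ≡ 14·6 ≡ 16.
  x = λ² - 13 - 13 = 256 - 26 ≡ 9; y = λ·(13 - 9) - 10 ≡ 3. → (9, 3)
3P: (9, 3) + (13, 10). λ = (10 - 3)/(13 - 9) ≡ 7/4 mod 17. 4⁻¹ ≡ 13 (mod 17), so λ ≡ 6.
  x = λ² - 9 - 13 = 36 - 22 ≡ 14; y = λ·(9 - 14) - 3 ≡ 1. → (14, 1)
4P: (14, 1) + (13, 10). λ = (10 - 1)/(13 - 14) ≡ 9/16 mod 17. 16⁻¹ ≡ 16 (mod 17), so λ ≡ 8.
  x = λ² - 14 - 13 = 64 - 27 ≡ 3; y = λ·(14 - 3) - 1 ≡ 2. → (3, 2)
5P: (3, 2) + (13, 10). λ = (10 - 2)/(13 - 3) ≡ 8/10 mod 17. 10⁻¹ ≡ 12 (mod 17), so λ ≡ 11.
  x = λ² - 3 - 13 = 121 - 16 ≡ 3; y = λ·(3 - 3) - 2 ≡ 15. → (3, 15)
6P: (3, 15) + (13, 10). λ = (10 - 15)/(13 - 3) ≡ 12/10 mod 17. 10⁻¹ ≡ 12 (mod 17), so λ ≡ 8.
  x = λ² - 3 - 13 = 64 - 16 ≡ 14; y = λ·(3 - 14) - 15 ≡ 16. → (14, 16)
7P: (14, 16) + (13, 10). λ = (10 - 16)/(13 - 14) ≡ 11/16 mod 17. 16⁻¹ ≡ 16 (mod 17), so λ ≡ 6.
  x = λ² - 14 - 13 = 36 - 27 ≡ 9; y = λ·(14 - 9) - 16 ≡ 14. → (9, 14)
8P: (9, 14) + (13, 10). λ = (10 - 14)/(13 - 9) ≡ 13/4 mod 17. 4⁻¹ ≡ 13 (mod 17), so λ ≡ 16.
  x = λ² - 9 - 13 = 256 - 22 ≡ 13; y = λ·(9 - 13) - 14 ≡ 7. → (13, 7)
9P: (13, 7) + (13, 10): same x and y₁ ≡ -y₂, so the sum is ∞.
9P = ∞, so the order is 9.

9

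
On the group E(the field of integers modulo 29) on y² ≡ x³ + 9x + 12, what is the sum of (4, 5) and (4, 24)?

The two points share x = 4 and their y-coordinates satisfy 5 + 24 ≡ 0 (mod 29), so they are inverses. Their sum is O.

O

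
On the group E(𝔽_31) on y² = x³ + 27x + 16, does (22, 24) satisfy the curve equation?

no

y² = 24² ≡ 18; x³ + 27x + 16 = 11258 ≡ 5 (mod 31). 18 ≠ 5.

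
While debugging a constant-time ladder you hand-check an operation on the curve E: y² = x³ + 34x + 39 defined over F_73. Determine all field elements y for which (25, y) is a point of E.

x³ + 34x + 39 = 16514 ≡ 16 (mod 73).
Square roots of 16 mod 73: 4 and 69 (since 4² = 16 ≡ 16).

4, 69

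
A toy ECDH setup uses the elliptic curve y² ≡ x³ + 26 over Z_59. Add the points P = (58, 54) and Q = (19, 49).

(58, 54) + (19, 49). λ = (49 - 54)/(19 - 58) ≡ 54/20 mod 59. 20⁻¹ ≡ 3 (mod 59), so λ ≡ 44.
  x = λ² - 58 - 19 = 1936 - 77 ≡ 30; y = λ·(58 - 30) - 54 ≡ 57. → (30, 57)

(30, 57)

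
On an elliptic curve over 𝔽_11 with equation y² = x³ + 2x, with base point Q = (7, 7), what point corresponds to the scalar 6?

O

Double-and-add on 6 = (110)₂. Start with Q = (7, 7) for the leading 1-bit.
double: tangent at (7, 7): λ = (3·7² + 2)/(2·7) ≡ 6/3. 3⁻¹ ≡ 4 (mod 11), so λ ≡ 6·4 ≡ 2.
  x = λ² - 7 - 7 = 4 - 14 ≡ 1; y = λ·(7 - 1) - 7 ≡ 5. → (1, 5)
add Q: (1, 5) + (7, 7). λ = (7 - 5)/(7 - 1) ≡ 2/6 mod 11. 6⁻¹ ≡ 2 (mod 11), so λ ≡ 4.
  x = λ² - 1 - 7 = 16 - 8 ≡ 8; y = λ·(1 - 8) - 5 ≡ 0. → (8, 0)
double: (8, 0) + (8, 0): same x and y₁ ≡ -y₂, so the sum is 𝒪.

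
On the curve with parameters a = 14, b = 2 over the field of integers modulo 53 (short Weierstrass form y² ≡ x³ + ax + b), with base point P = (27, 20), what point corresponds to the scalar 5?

(13, 46)

Repeated addition: build up to 5P.
2P: tangent at (27, 20): λ = (3·27² + 14)/(2·20) ≡ 28/40. 40⁻¹ ≡ 4 (mod 53), so λ ≡ 28·4 ≡ 6.
  x = λ² - 27 - 27 = 36 - 54 ≡ 35; y = λ·(27 - 35) - 20 ≡ 38. → (35, 38)
3P: (35, 38) + (27, 20). λ = (20 - 38)/(27 - 35) ≡ 35/45 mod 53. 45⁻¹ ≡ 33 (mod 53), so λ ≡ 42.
  x = λ² - 35 - 27 = 1764 - 62 ≡ 6; y = λ·(35 - 6) - 38 ≡ 14. → (6, 14)
4P: (6, 14) + (27, 20). λ = (20 - 14)/(27 - 6) ≡ 6/21 mod 53. 21⁻¹ ≡ 48 (mod 53), so λ ≡ 23.
  x = λ² - 6 - 27 = 529 - 33 ≡ 19; y = λ·(6 - 19) - 14 ≡ 5. → (19, 5)
5P: (19, 5) + (27, 20). λ = (20 - 5)/(27 - 19) ≡ 15/8 mod 53. 8⁻¹ ≡ 20 (mod 53), so λ ≡ 35.
  x = λ² - 19 - 27 = 1225 - 46 ≡ 13; y = λ·(19 - 13) - 5 ≡ 46. → (13, 46)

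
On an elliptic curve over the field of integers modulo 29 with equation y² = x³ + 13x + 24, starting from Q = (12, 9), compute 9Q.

Repeated addition: build up to 9Q.
2Q: tangent at (12, 9): λ = (3·12² + 13)/(2·9) ≡ 10/18. 18⁻¹ ≡ 21 (mod 29) since 18·21 = 378 ≡ 1, so λ ≡ 10·21 ≡ 7.
  x = λ² - 12 - 12 = 49 - 24 ≡ 25; y = λ·(12 - 25) - 9 ≡ 16. → (25, 16)
3Q: (25, 16) + (12, 9). λ = (9 - 16)/(12 - 25) ≡ 22/16 mod 29. 16⁻¹ ≡ 20 (mod 29), so λ ≡ 5.
  x = λ² - 25 - 12 = 25 - 37 ≡ 17; y = λ·(25 - 17) - 16 ≡ 24. → (17, 24)
4Q: (17, 24) + (12, 9). λ = (9 - 24)/(12 - 17) ≡ 14/24 mod 29. 24⁻¹ ≡ 23 (mod 29) since 24·23 = 552 ≡ 1, so λ ≡ 3.
  x = λ² - 17 - 12 = 9 - 29 ≡ 9; y = λ·(17 - 9) - 24 ≡ 0. → (9, 0)
5Q: (9, 0) + (12, 9). λ = (9 - 0)/(12 - 9) ≡ 9/3 mod 29. 3⁻¹ ≡ 10 (mod 29) since 3·10 = 30 ≡ 1, so λ ≡ 3.
  x = λ² - 9 - 12 = 9 - 21 ≡ 17; y = λ·(9 - 17) - 0 ≡ 5. → (17, 5)
6Q: (17, 5) + (12, 9). λ = (9 - 5)/(12 - 17) ≡ 4/24 mod 29. 24⁻¹ ≡ 23 (mod 29), so λ ≡ 5.
  x = λ² - 17 - 12 = 25 - 29 ≡ 25; y = λ·(17 - 25) - 5 ≡ 13. → (25, 13)
7Q: (25, 13) + (12, 9). λ = (9 - 13)/(12 - 25) ≡ 25/16 mod 29. 16⁻¹ ≡ 20 (mod 29), so λ ≡ 7.
  x = λ² - 25 - 12 = 49 - 37 ≡ 12; y = λ·(25 - 12) - 13 ≡ 20. → (12, 20)
8Q: (12, 20) + (12, 9): same x and y₁ ≡ -y₂, so the sum is the point at infinity.
9Q: the point at infinity + (12, 9) = (12, 9) (identity).

(12, 9)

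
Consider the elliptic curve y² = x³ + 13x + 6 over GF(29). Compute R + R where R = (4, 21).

tangent at (4, 21): λ = (3·4² + 13)/(2·21) ≡ 3/13. 13⁻¹ ≡ 9 (mod 29), so λ ≡ 3·9 ≡ 27.
  x = λ² - 4 - 4 = 729 - 8 ≡ 25; y = λ·(4 - 25) - 21 ≡ 21. → (25, 21)

(25, 21)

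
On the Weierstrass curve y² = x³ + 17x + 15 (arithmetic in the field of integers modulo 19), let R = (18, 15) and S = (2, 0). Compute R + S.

(18, 15) + (2, 0). λ = (0 - 15)/(2 - 18) ≡ 4/3 mod 19. 3⁻¹ ≡ 13 (mod 19) since 3·13 = 39 ≡ 1, so λ ≡ 14.
  x = λ² - 18 - 2 = 196 - 20 ≡ 5; y = λ·(18 - 5) - 15 ≡ 15. → (5, 15)

(5, 15)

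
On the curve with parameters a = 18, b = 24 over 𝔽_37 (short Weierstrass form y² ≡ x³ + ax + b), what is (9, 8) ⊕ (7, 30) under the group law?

(31, 12)

(9, 8) + (7, 30). λ = (30 - 8)/(7 - 9) ≡ 22/35 mod 37. 35⁻¹ ≡ 18 (mod 37), so λ ≡ 26.
  x = λ² - 9 - 7 = 676 - 16 ≡ 31; y = λ·(9 - 31) - 8 ≡ 12. → (31, 12)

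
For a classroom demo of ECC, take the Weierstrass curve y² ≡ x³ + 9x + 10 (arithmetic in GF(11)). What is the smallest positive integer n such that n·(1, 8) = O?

2P: tangent at (1, 8): λ = (3·1² + 9)/(2·8) ≡ 1/5. 5⁻¹ ≡ 9 (mod 11), so λ ≡ 1·9 ≡ 9.
  x = λ² - 1 - 1 = 81 - 2 ≡ 2; y = λ·(1 - 2) - 8 ≡ 5. → (2, 5)
3P: (2, 5) + (1, 8). λ = (8 - 5)/(1 - 2) ≡ 3/10 mod 11. 10⁻¹ ≡ 10 (mod 11) since 10·10 = 100 ≡ 1, so λ ≡ 8.
  x = λ² - 2 - 1 = 64 - 3 ≡ 6; y = λ·(2 - 6) - 5 ≡ 7. → (6, 7)
4P: (6, 7) + (1, 8). λ = (8 - 7)/(1 - 6) ≡ 1/6 mod 11. 6⁻¹ ≡ 2 (mod 11), so λ ≡ 2.
  x = λ² - 6 - 1 = 4 - 7 ≡ 8; y = λ·(6 - 8) - 7 ≡ 0. → (8, 0)
5P: (8, 0) + (1, 8). λ = (8 - 0)/(1 - 8) ≡ 8/4 mod 11. 4⁻¹ ≡ 3 (mod 11), so λ ≡ 2.
  x = λ² - 8 - 1 = 4 - 9 ≡ 6; y = λ·(8 - 6) - 0 ≡ 4. → (6, 4)
6P: (6, 4) + (1, 8). λ = (8 - 4)/(1 - 6) ≡ 4/6 mod 11. 6⁻¹ ≡ 2 (mod 11), so λ ≡ 8.
  x = λ² - 6 - 1 = 64 - 7 ≡ 2; y = λ·(6 - 2) - 4 ≡ 6. → (2, 6)
7P: (2, 6) + (1, 8). λ = (8 - 6)/(1 - 2) ≡ 2/10 mod 11. 10⁻¹ ≡ 10 (mod 11) since 10·10 = 100 ≡ 1, so λ ≡ 9.
  x = λ² - 2 - 1 = 81 - 3 ≡ 1; y = λ·(2 - 1) - 6 ≡ 3. → (1, 3)
8P: (1, 3) + (1, 8): same x and y₁ ≡ -y₂, so the sum is O.
8P = O, so the order is 8.

8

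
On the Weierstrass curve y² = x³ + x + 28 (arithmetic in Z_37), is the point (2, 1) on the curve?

y² = 1² ≡ 1; x³ + 1x + 28 = 38 ≡ 1 (mod 37). 1 = 1.

yes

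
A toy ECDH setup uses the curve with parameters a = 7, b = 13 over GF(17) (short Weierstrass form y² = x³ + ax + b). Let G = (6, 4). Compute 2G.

tangent at (6, 4): λ = (3·6² + 7)/(2·4) ≡ 13/8. 8⁻¹ ≡ 15 (mod 17) since 8·15 = 120 ≡ 1, so λ ≡ 13·15 ≡ 8.
  x = λ² - 6 - 6 = 64 - 12 ≡ 1; y = λ·(6 - 1) - 4 ≡ 2. → (1, 2)

(1, 2)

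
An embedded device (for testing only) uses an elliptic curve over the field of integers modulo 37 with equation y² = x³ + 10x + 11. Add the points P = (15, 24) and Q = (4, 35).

(19, 17)

(15, 24) + (4, 35). λ = (35 - 24)/(4 - 15) ≡ 11/26 mod 37. 26⁻¹ ≡ 10 (mod 37), so λ ≡ 36.
  x = λ² - 15 - 4 = 1296 - 19 ≡ 19; y = λ·(15 - 19) - 24 ≡ 17. → (19, 17)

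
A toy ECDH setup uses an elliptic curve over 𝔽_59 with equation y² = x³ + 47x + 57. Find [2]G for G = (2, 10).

tangent at (2, 10): λ = (3·2² + 47)/(2·10) ≡ 0/20. 20⁻¹ ≡ 3 (mod 59) since 20·3 = 60 ≡ 1, so λ ≡ 0·3 ≡ 0.
  x = λ² - 2 - 2 = 0 - 4 ≡ 55; y = λ·(2 - 55) - 10 ≡ 49. → (55, 49)

(55, 49)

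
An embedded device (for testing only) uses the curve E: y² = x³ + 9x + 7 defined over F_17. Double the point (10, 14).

tangent at (10, 14): λ = (3·10² + 9)/(2·14) ≡ 3/11. 11⁻¹ ≡ 14 (mod 17), so λ ≡ 3·14 ≡ 8.
  x = λ² - 10 - 10 = 64 - 20 ≡ 10; y = λ·(10 - 10) - 14 ≡ 3. → (10, 3)

(10, 3)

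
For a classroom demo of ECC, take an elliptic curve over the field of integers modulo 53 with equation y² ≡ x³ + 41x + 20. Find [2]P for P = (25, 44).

(49, 2)

tangent at (25, 44): λ = (3·25² + 41)/(2·44) ≡ 8/35. 35⁻¹ ≡ 50 (mod 53) since 35·50 = 1750 ≡ 1, so λ ≡ 8·50 ≡ 29.
  x = λ² - 25 - 25 = 841 - 50 ≡ 49; y = λ·(25 - 49) - 44 ≡ 2. → (49, 2)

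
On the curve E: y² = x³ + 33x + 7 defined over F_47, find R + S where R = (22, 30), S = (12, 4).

(22, 30) + (12, 4). λ = (4 - 30)/(12 - 22) ≡ 21/37 mod 47. 37⁻¹ ≡ 14 (mod 47), so λ ≡ 12.
  x = λ² - 22 - 12 = 144 - 34 ≡ 16; y = λ·(22 - 16) - 30 ≡ 42. → (16, 42)

(16, 42)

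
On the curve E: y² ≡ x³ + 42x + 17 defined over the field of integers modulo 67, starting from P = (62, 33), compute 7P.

(17, 4)

Repeated addition: build up to 7P.
2P: tangent at (62, 33): λ = (3·62² + 42)/(2·33) ≡ 50/66. 66⁻¹ ≡ 66 (mod 67), so λ ≡ 50·66 ≡ 17.
  x = λ² - 62 - 62 = 289 - 124 ≡ 31; y = λ·(62 - 31) - 33 ≡ 25. → (31, 25)
3P: (31, 25) + (62, 33). λ = (33 - 25)/(62 - 31) ≡ 8/31 mod 67. 31⁻¹ ≡ 13 (mod 67), so λ ≡ 37.
  x = λ² - 31 - 62 = 1369 - 93 ≡ 3; y = λ·(31 - 3) - 25 ≡ 6. → (3, 6)
4P: (3, 6) + (62, 33). λ = (33 - 6)/(62 - 3) ≡ 27/59 mod 67. 59⁻¹ ≡ 25 (mod 67), so λ ≡ 5.
  x = λ² - 3 - 62 = 25 - 65 ≡ 27; y = λ·(3 - 27) - 6 ≡ 8. → (27, 8)
5P: (27, 8) + (62, 33). λ = (33 - 8)/(62 - 27) ≡ 25/35 mod 67. 35⁻¹ ≡ 23 (mod 67), so λ ≡ 39.
  x = λ² - 27 - 62 = 1521 - 89 ≡ 25; y = λ·(27 - 25) - 8 ≡ 3. → (25, 3)
6P: (25, 3) + (62, 33). λ = (33 - 3)/(62 - 25) ≡ 30/37 mod 67. 37⁻¹ ≡ 29 (mod 67), so λ ≡ 66.
  x = λ² - 25 - 62 = 4356 - 87 ≡ 48; y = λ·(25 - 48) - 3 ≡ 20. → (48, 20)
7P: (48, 20) + (62, 33). λ = (33 - 20)/(62 - 48) ≡ 13/14 mod 67. 14⁻¹ ≡ 24 (mod 67), so λ ≡ 44.
  x = λ² - 48 - 62 = 1936 - 110 ≡ 17; y = λ·(48 - 17) - 20 ≡ 4. → (17, 4)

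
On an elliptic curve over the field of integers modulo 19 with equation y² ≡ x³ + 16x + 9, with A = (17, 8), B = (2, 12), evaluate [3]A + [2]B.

O

First 3A:
Repeated addition: build up to 3A.
2A: tangent at (17, 8): λ = (3·17² + 16)/(2·8) ≡ 9/16. 16⁻¹ ≡ 6 (mod 19), so λ ≡ 9·6 ≡ 16.
  x = λ² - 17 - 17 = 256 - 34 ≡ 13; y = λ·(17 - 13) - 8 ≡ 18. → (13, 18)
3A: (13, 18) + (17, 8). λ = (8 - 18)/(17 - 13) ≡ 9/4 mod 19. 4⁻¹ ≡ 5 (mod 19), so λ ≡ 7.
  x = λ² - 13 - 17 = 49 - 30 ≡ 0; y = λ·(13 - 0) - 18 ≡ 16. → (0, 16)
3A = (0, 16).
Next 2B:
Repeated addition: build up to 2B.
2B: tangent at (2, 12): λ = (3·2² + 16)/(2·12) ≡ 9/5. 5⁻¹ ≡ 4 (mod 19), so λ ≡ 9·4 ≡ 17.
  x = λ² - 2 - 2 = 289 - 4 ≡ 0; y = λ·(2 - 0) - 12 ≡ 3. → (0, 3)
2B = (0, 3).
Finally 3A + 2B:
(0, 16) + (0, 3): same x and y₁ ≡ -y₂, so the sum is the point at infinity.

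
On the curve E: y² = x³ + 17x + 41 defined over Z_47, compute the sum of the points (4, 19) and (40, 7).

(4, 19) + (40, 7). λ = (7 - 19)/(40 - 4) ≡ 35/36 mod 47. 36⁻¹ ≡ 17 (mod 47), so λ ≡ 31.
  x = λ² - 4 - 40 = 961 - 44 ≡ 24; y = λ·(4 - 24) - 19 ≡ 19. → (24, 19)

(24, 19)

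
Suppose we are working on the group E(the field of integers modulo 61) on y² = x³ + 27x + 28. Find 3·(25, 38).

Write P = (25, 38).
Repeated addition: build up to 3P.
2P: tangent at (25, 38): λ = (3·25² + 27)/(2·38) ≡ 11/15. 15⁻¹ ≡ 57 (mod 61), so λ ≡ 11·57 ≡ 17.
  x = λ² - 25 - 25 = 289 - 50 ≡ 56; y = λ·(25 - 56) - 38 ≡ 45. → (56, 45)
3P: (56, 45) + (25, 38). λ = (38 - 45)/(25 - 56) ≡ 54/30 mod 61. 30⁻¹ ≡ 59 (mod 61), so λ ≡ 14.
  x = λ² - 56 - 25 = 196 - 81 ≡ 54; y = λ·(56 - 54) - 45 ≡ 44. → (54, 44)

(54, 44)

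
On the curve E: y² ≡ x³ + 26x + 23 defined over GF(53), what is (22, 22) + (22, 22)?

(33, 6)

tangent at (22, 22): λ = (3·22² + 26)/(2·22) ≡ 47/44. 44⁻¹ ≡ 47 (mod 53) since 44·47 = 2068 ≡ 1, so λ ≡ 47·47 ≡ 36.
  x = λ² - 22 - 22 = 1296 - 44 ≡ 33; y = λ·(22 - 33) - 22 ≡ 6. → (33, 6)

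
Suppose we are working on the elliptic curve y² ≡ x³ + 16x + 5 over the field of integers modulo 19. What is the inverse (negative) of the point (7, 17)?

(7, 2)

-(7, 17) = (7, -17 mod 19) = (7, 2).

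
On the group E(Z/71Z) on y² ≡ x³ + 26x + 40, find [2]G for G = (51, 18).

(64, 56)

tangent at (51, 18): λ = (3·51² + 26)/(2·18) ≡ 19/36. 36⁻¹ ≡ 2 (mod 71), so λ ≡ 19·2 ≡ 38.
  x = λ² - 51 - 51 = 1444 - 102 ≡ 64; y = λ·(51 - 64) - 18 ≡ 56. → (64, 56)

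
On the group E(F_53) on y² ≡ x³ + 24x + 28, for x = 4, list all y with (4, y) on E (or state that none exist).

x³ + 24x + 28 = 188 ≡ 29 (mod 53).
Square roots of 29 mod 53: 20 and 33 (since 20² = 400 ≡ 29).

20, 33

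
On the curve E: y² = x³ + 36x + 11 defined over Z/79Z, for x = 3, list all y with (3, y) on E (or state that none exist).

x³ + 36x + 11 = 146 ≡ 67 (mod 79).
Square roots of 67 mod 79: 15 and 64 (since 15² = 225 ≡ 67).

15, 64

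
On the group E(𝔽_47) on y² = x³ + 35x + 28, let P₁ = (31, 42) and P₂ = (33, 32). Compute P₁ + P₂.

(8, 31)

(31, 42) + (33, 32). λ = (32 - 42)/(33 - 31) ≡ 37/2 mod 47. 2⁻¹ ≡ 24 (mod 47), so λ ≡ 42.
  x = λ² - 31 - 33 = 1764 - 64 ≡ 8; y = λ·(31 - 8) - 42 ≡ 31. → (8, 31)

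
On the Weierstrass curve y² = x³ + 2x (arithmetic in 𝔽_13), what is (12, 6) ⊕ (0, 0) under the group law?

(11, 1)

(12, 6) + (0, 0). λ = (0 - 6)/(0 - 12) ≡ 7/1 mod 13. 1⁻¹ ≡ 1 (mod 13), so λ ≡ 7.
  x = λ² - 12 - 0 = 49 - 12 ≡ 11; y = λ·(12 - 11) - 6 ≡ 1. → (11, 1)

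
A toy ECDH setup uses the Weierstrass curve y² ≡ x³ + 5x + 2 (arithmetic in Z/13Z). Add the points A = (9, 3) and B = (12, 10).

(9, 10)

(9, 3) + (12, 10). λ = (10 - 3)/(12 - 9) ≡ 7/3 mod 13. 3⁻¹ ≡ 9 (mod 13), so λ ≡ 11.
  x = λ² - 9 - 12 = 121 - 21 ≡ 9; y = λ·(9 - 9) - 3 ≡ 10. → (9, 10)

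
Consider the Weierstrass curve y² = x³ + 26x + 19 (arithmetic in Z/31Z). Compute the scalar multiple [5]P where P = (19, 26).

Double-and-add on 5 = (101)₂. Start with P = (19, 26) for the leading 1-bit.
double: tangent at (19, 26): λ = (3·19² + 26)/(2·26) ≡ 24/21. 21⁻¹ ≡ 3 (mod 31) since 21·3 = 63 ≡ 1, so λ ≡ 24·3 ≡ 10.
  x = λ² - 19 - 19 = 100 - 38 ≡ 0; y = λ·(19 - 0) - 26 ≡ 9. → (0, 9)
double: tangent at (0, 9): λ = (3·0² + 26)/(2·9) ≡ 26/18. 18⁻¹ ≡ 19 (mod 31) since 18·19 = 342 ≡ 1, so λ ≡ 26·19 ≡ 29.
  x = λ² - 0 - 0 = 841 - 0 ≡ 4; y = λ·(0 - 4) - 9 ≡ 30. → (4, 30)
add P: (4, 30) + (19, 26). λ = (26 - 30)/(19 - 4) ≡ 27/15 mod 31. 15⁻¹ ≡ 29 (mod 31), so λ ≡ 8.
  x = λ² - 4 - 19 = 64 - 23 ≡ 10; y = λ·(4 - 10) - 30 ≡ 15. → (10, 15)

(10, 15)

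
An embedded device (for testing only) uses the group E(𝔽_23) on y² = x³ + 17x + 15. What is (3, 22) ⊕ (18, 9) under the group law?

(3, 22) + (18, 9). λ = (9 - 22)/(18 - 3) ≡ 10/15 mod 23. 15⁻¹ ≡ 20 (mod 23), so λ ≡ 16.
  x = λ² - 3 - 18 = 256 - 21 ≡ 5; y = λ·(3 - 5) - 22 ≡ 15. → (5, 15)

(5, 15)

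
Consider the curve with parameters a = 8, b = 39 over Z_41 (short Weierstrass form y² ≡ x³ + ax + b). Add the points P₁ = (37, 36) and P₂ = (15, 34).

(37, 36) + (15, 34). λ = (34 - 36)/(15 - 37) ≡ 39/19 mod 41. 19⁻¹ ≡ 13 (mod 41) since 19·13 = 247 ≡ 1, so λ ≡ 15.
  x = λ² - 37 - 15 = 225 - 52 ≡ 9; y = λ·(37 - 9) - 36 ≡ 15. → (9, 15)

(9, 15)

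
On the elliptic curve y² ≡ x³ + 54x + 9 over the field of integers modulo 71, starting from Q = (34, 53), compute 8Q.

Double-and-add on 8 = (1000)₂. Start with Q = (34, 53) for the leading 1-bit.
double: tangent at (34, 53): λ = (3·34² + 54)/(2·53) ≡ 43/35. 35⁻¹ ≡ 69 (mod 71) since 35·69 = 2415 ≡ 1, so λ ≡ 43·69 ≡ 56.
  x = λ² - 34 - 34 = 3136 - 68 ≡ 15; y = λ·(34 - 15) - 53 ≡ 17. → (15, 17)
double: tangent at (15, 17): λ = (3·15² + 54)/(2·17) ≡ 19/34. 34⁻¹ ≡ 23 (mod 71) since 34·23 = 782 ≡ 1, so λ ≡ 19·23 ≡ 11.
  x = λ² - 15 - 15 = 121 - 30 ≡ 20; y = λ·(15 - 20) - 17 ≡ 70. → (20, 70)
double: tangent at (20, 70): λ = (3·20² + 54)/(2·70) ≡ 47/69. 69⁻¹ ≡ 35 (mod 71), so λ ≡ 47·35 ≡ 12.
  x = λ² - 20 - 20 = 144 - 40 ≡ 33; y = λ·(20 - 33) - 70 ≡ 58. → (33, 58)

(33, 58)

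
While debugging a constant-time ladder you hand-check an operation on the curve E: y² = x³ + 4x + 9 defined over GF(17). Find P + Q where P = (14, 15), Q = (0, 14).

(14, 15) + (0, 14). λ = (14 - 15)/(0 - 14) ≡ 16/3 mod 17. 3⁻¹ ≡ 6 (mod 17) since 3·6 = 18 ≡ 1, so λ ≡ 11.
  x = λ² - 14 - 0 = 121 - 14 ≡ 5; y = λ·(14 - 5) - 15 ≡ 16. → (5, 16)

(5, 16)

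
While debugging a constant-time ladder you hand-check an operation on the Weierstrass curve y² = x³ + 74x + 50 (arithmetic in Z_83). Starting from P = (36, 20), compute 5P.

Double-and-add on 5 = (101)₂. Start with P = (36, 20) for the leading 1-bit.
double: tangent at (36, 20): λ = (3·36² + 74)/(2·20) ≡ 61/40. 40⁻¹ ≡ 27 (mod 83), so λ ≡ 61·27 ≡ 70.
  x = λ² - 36 - 36 = 4900 - 72 ≡ 14; y = λ·(36 - 14) - 20 ≡ 26. → (14, 26)
double: tangent at (14, 26): λ = (3·14² + 74)/(2·26) ≡ 81/52. 52⁻¹ ≡ 8 (mod 83), so λ ≡ 81·8 ≡ 67.
  x = λ² - 14 - 14 = 4489 - 28 ≡ 62; y = λ·(14 - 62) - 26 ≡ 78. → (62, 78)
add P: (62, 78) + (36, 20). λ = (20 - 78)/(36 - 62) ≡ 25/57 mod 83. 57⁻¹ ≡ 67 (mod 83), so λ ≡ 15.
  x = λ² - 62 - 36 = 225 - 98 ≡ 44; y = λ·(62 - 44) - 78 ≡ 26. → (44, 26)

(44, 26)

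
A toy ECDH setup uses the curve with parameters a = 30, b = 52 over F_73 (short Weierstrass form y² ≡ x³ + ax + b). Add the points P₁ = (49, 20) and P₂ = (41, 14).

(52, 69)

(49, 20) + (41, 14). λ = (14 - 20)/(41 - 49) ≡ 67/65 mod 73. 65⁻¹ ≡ 9 (mod 73) since 65·9 = 585 ≡ 1, so λ ≡ 19.
  x = λ² - 49 - 41 = 361 - 90 ≡ 52; y = λ·(49 - 52) - 20 ≡ 69. → (52, 69)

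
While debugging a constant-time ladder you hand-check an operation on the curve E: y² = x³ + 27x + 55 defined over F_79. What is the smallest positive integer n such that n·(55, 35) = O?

2P: tangent at (55, 35): λ = (3·55² + 27)/(2·35) ≡ 17/70. 70⁻¹ ≡ 35 (mod 79), so λ ≡ 17·35 ≡ 42.
  x = λ² - 55 - 55 = 1764 - 110 ≡ 74; y = λ·(55 - 74) - 35 ≡ 36. → (74, 36)
3P: (74, 36) + (55, 35). λ = (35 - 36)/(55 - 74) ≡ 78/60 mod 79. 60⁻¹ ≡ 54 (mod 79), so λ ≡ 25.
  x = λ² - 74 - 55 = 625 - 129 ≡ 22; y = λ·(74 - 22) - 36 ≡ 0. → (22, 0)
4P: (22, 0) + (55, 35). λ = (35 - 0)/(55 - 22) ≡ 35/33 mod 79. 33⁻¹ ≡ 12 (mod 79), so λ ≡ 25.
  x = λ² - 22 - 55 = 625 - 77 ≡ 74; y = λ·(22 - 74) - 0 ≡ 43. → (74, 43)
5P: (74, 43) + (55, 35). λ = (35 - 43)/(55 - 74) ≡ 71/60 mod 79. 60⁻¹ ≡ 54 (mod 79) since 60·54 = 3240 ≡ 1, so λ ≡ 42.
  x = λ² - 74 - 55 = 1764 - 129 ≡ 55; y = λ·(74 - 55) - 43 ≡ 44. → (55, 44)
6P: (55, 44) + (55, 35): same x and y₁ ≡ -y₂, so the sum is O.
6P = O, so the order is 6.

6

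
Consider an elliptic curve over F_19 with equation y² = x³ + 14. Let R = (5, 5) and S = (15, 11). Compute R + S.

(5, 5) + (15, 11). λ = (11 - 5)/(15 - 5) ≡ 6/10 mod 19. 10⁻¹ ≡ 2 (mod 19) since 10·2 = 20 ≡ 1, so λ ≡ 12.
  x = λ² - 5 - 15 = 144 - 20 ≡ 10; y = λ·(5 - 10) - 5 ≡ 11. → (10, 11)

(10, 11)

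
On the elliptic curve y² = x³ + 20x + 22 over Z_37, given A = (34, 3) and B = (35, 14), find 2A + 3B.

(21, 3)

First 2A:
Repeated addition: build up to 2A.
2A: tangent at (34, 3): λ = (3·34² + 20)/(2·3) ≡ 10/6. 6⁻¹ ≡ 31 (mod 37), so λ ≡ 10·31 ≡ 14.
  x = λ² - 34 - 34 = 196 - 68 ≡ 17; y = λ·(34 - 17) - 3 ≡ 13. → (17, 13)
2A = (17, 13).
Next 3B:
Repeated addition: build up to 3B.
2B: tangent at (35, 14): λ = (3·35² + 20)/(2·14) ≡ 32/28. 28⁻¹ ≡ 4 (mod 37) since 28·4 = 112 ≡ 1, so λ ≡ 32·4 ≡ 17.
  x = λ² - 35 - 35 = 289 - 70 ≡ 34; y = λ·(35 - 34) - 14 ≡ 3. → (34, 3)
3B: (34, 3) + (35, 14). λ = (14 - 3)/(35 - 34) ≡ 11/1 mod 37. 1⁻¹ ≡ 1 (mod 37), so λ ≡ 11.
  x = λ² - 34 - 35 = 121 - 69 ≡ 15; y = λ·(34 - 15) - 3 ≡ 21. → (15, 21)
3B = (15, 21).
Finally 2A + 3B:
(17, 13) + (15, 21). λ = (21 - 13)/(15 - 17) ≡ 8/35 mod 37. 35⁻¹ ≡ 18 (mod 37), so λ ≡ 33.
  x = λ² - 17 - 15 = 1089 - 32 ≡ 21; y = λ·(17 - 21) - 13 ≡ 3. → (21, 3)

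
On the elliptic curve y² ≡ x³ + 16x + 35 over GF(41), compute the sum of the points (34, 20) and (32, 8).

(11, 36)

(34, 20) + (32, 8). λ = (8 - 20)/(32 - 34) ≡ 29/39 mod 41. 39⁻¹ ≡ 20 (mod 41), so λ ≡ 6.
  x = λ² - 34 - 32 = 36 - 66 ≡ 11; y = λ·(34 - 11) - 20 ≡ 36. → (11, 36)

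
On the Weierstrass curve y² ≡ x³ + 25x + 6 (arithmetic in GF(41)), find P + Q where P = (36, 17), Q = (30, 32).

(36, 17) + (30, 32). λ = (32 - 17)/(30 - 36) ≡ 15/35 mod 41. 35⁻¹ ≡ 34 (mod 41), so λ ≡ 18.
  x = λ² - 36 - 30 = 324 - 66 ≡ 12; y = λ·(36 - 12) - 17 ≡ 5. → (12, 5)

(12, 5)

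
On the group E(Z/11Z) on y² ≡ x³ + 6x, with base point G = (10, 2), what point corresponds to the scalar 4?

(5, 10)

Double-and-add on 4 = (100)₂. Start with G = (10, 2) for the leading 1-bit.
double: tangent at (10, 2): λ = (3·10² + 6)/(2·2) ≡ 9/4. 4⁻¹ ≡ 3 (mod 11), so λ ≡ 9·3 ≡ 5.
  x = λ² - 10 - 10 = 25 - 20 ≡ 5; y = λ·(10 - 5) - 2 ≡ 1. → (5, 1)
double: tangent at (5, 1): λ = (3·5² + 6)/(2·1) ≡ 4/2. 2⁻¹ ≡ 6 (mod 11), so λ ≡ 4·6 ≡ 2.
  x = λ² - 5 - 5 = 4 - 10 ≡ 5; y = λ·(5 - 5) - 1 ≡ 10. → (5, 10)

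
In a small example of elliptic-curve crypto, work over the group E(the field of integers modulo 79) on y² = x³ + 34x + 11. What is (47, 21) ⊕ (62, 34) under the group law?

(2, 18)

(47, 21) + (62, 34). λ = (34 - 21)/(62 - 47) ≡ 13/15 mod 79. 15⁻¹ ≡ 58 (mod 79), so λ ≡ 43.
  x = λ² - 47 - 62 = 1849 - 109 ≡ 2; y = λ·(47 - 2) - 21 ≡ 18. → (2, 18)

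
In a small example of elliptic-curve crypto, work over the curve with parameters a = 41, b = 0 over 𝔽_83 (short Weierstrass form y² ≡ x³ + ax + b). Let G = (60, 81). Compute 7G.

(46, 55)

Repeated addition: build up to 7G.
2G: tangent at (60, 81): λ = (3·60² + 41)/(2·81) ≡ 51/79. 79⁻¹ ≡ 62 (mod 83) since 79·62 = 4898 ≡ 1, so λ ≡ 51·62 ≡ 8.
  x = λ² - 60 - 60 = 64 - 120 ≡ 27; y = λ·(60 - 27) - 81 ≡ 17. → (27, 17)
3G: (27, 17) + (60, 81). λ = (81 - 17)/(60 - 27) ≡ 64/33 mod 83. 33⁻¹ ≡ 78 (mod 83), so λ ≡ 12.
  x = λ² - 27 - 60 = 144 - 87 ≡ 57; y = λ·(27 - 57) - 17 ≡ 38. → (57, 38)
4G: (57, 38) + (60, 81). λ = (81 - 38)/(60 - 57) ≡ 43/3 mod 83. 3⁻¹ ≡ 28 (mod 83), so λ ≡ 42.
  x = λ² - 57 - 60 = 1764 - 117 ≡ 70; y = λ·(57 - 70) - 38 ≡ 80. → (70, 80)
5G: (70, 80) + (60, 81). λ = (81 - 80)/(60 - 70) ≡ 1/73 mod 83. 73⁻¹ ≡ 58 (mod 83) since 73·58 = 4234 ≡ 1, so λ ≡ 58.
  x = λ² - 70 - 60 = 3364 - 130 ≡ 80; y = λ·(70 - 80) - 80 ≡ 4. → (80, 4)
6G: (80, 4) + (60, 81). λ = (81 - 4)/(60 - 80) ≡ 77/63 mod 83. 63⁻¹ ≡ 29 (mod 83), so λ ≡ 75.
  x = λ² - 80 - 60 = 5625 - 140 ≡ 7; y = λ·(80 - 7) - 4 ≡ 76. → (7, 76)
7G: (7, 76) + (60, 81). λ = (81 - 76)/(60 - 7) ≡ 5/53 mod 83. 53⁻¹ ≡ 47 (mod 83) since 53·47 = 2491 ≡ 1, so λ ≡ 69.
  x = λ² - 7 - 60 = 4761 - 67 ≡ 46; y = λ·(7 - 46) - 76 ≡ 55. → (46, 55)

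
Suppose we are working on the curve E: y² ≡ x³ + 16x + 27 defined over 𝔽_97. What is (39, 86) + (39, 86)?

(7, 26)

tangent at (39, 86): λ = (3·39² + 16)/(2·86) ≡ 20/75. 75⁻¹ ≡ 22 (mod 97) since 75·22 = 1650 ≡ 1, so λ ≡ 20·22 ≡ 52.
  x = λ² - 39 - 39 = 2704 - 78 ≡ 7; y = λ·(39 - 7) - 86 ≡ 26. → (7, 26)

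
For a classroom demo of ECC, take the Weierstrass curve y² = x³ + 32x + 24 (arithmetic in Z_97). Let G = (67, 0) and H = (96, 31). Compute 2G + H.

(96, 31)

First 2G:
Repeated addition: build up to 2G.
2G: (67, 0) + (67, 0): same x and y₁ ≡ -y₂, so the sum is 𝒪.
2G = 𝒪.
Finally 2G + H:
𝒪 + (96, 31) = (96, 31) (identity).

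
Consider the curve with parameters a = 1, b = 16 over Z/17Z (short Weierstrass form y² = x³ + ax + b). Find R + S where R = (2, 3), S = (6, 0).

(0, 4)

(2, 3) + (6, 0). λ = (0 - 3)/(6 - 2) ≡ 14/4 mod 17. 4⁻¹ ≡ 13 (mod 17), so λ ≡ 12.
  x = λ² - 2 - 6 = 144 - 8 ≡ 0; y = λ·(2 - 0) - 3 ≡ 4. → (0, 4)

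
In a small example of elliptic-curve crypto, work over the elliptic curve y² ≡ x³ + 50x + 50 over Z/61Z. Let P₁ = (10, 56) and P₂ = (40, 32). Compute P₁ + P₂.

(58, 19)

(10, 56) + (40, 32). λ = (32 - 56)/(40 - 10) ≡ 37/30 mod 61. 30⁻¹ ≡ 59 (mod 61), so λ ≡ 48.
  x = λ² - 10 - 40 = 2304 - 50 ≡ 58; y = λ·(10 - 58) - 56 ≡ 19. → (58, 19)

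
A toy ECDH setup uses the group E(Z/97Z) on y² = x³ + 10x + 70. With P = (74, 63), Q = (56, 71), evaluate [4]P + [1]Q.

First 4P:
Repeated addition: build up to 4P.
2P: tangent at (74, 63): λ = (3·74² + 10)/(2·63) ≡ 45/29. 29⁻¹ ≡ 87 (mod 97) since 29·87 = 2523 ≡ 1, so λ ≡ 45·87 ≡ 35.
  x = λ² - 74 - 74 = 1225 - 148 ≡ 10; y = λ·(74 - 10) - 63 ≡ 43. → (10, 43)
3P: (10, 43) + (74, 63). λ = (63 - 43)/(74 - 10) ≡ 20/64 mod 97. 64⁻¹ ≡ 47 (mod 97), so λ ≡ 67.
  x = λ² - 10 - 74 = 4489 - 84 ≡ 40; y = λ·(10 - 40) - 43 ≡ 81. → (40, 81)
4P: (40, 81) + (74, 63). λ = (63 - 81)/(74 - 40) ≡ 79/34 mod 97. 34⁻¹ ≡ 20 (mod 97), so λ ≡ 28.
  x = λ² - 40 - 74 = 784 - 114 ≡ 88; y = λ·(40 - 88) - 81 ≡ 30. → (88, 30)
4P = (88, 30).
Finally 4P + Q:
(88, 30) + (56, 71). λ = (71 - 30)/(56 - 88) ≡ 41/65 mod 97. 65⁻¹ ≡ 3 (mod 97) since 65·3 = 195 ≡ 1, so λ ≡ 26.
  x = λ² - 88 - 56 = 676 - 144 ≡ 47; y = λ·(88 - 47) - 30 ≡ 66. → (47, 66)

(47, 66)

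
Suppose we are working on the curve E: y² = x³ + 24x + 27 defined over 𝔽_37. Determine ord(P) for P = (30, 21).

2P: tangent at (30, 21): λ = (3·30² + 24)/(2·21) ≡ 23/5. 5⁻¹ ≡ 15 (mod 37) since 5·15 = 75 ≡ 1, so λ ≡ 23·15 ≡ 12.
  x = λ² - 30 - 30 = 144 - 60 ≡ 10; y = λ·(30 - 10) - 21 ≡ 34. → (10, 34)
3P: (10, 34) + (30, 21). λ = (21 - 34)/(30 - 10) ≡ 24/20 mod 37. 20⁻¹ ≡ 13 (mod 37) since 20·13 = 260 ≡ 1, so λ ≡ 16.
  x = λ² - 10 - 30 = 256 - 40 ≡ 31; y = λ·(10 - 31) - 34 ≡ 0. → (31, 0)
4P: (31, 0) + (30, 21). λ = (21 - 0)/(30 - 31) ≡ 21/36 mod 37. 36⁻¹ ≡ 36 (mod 37) since 36·36 = 1296 ≡ 1, so λ ≡ 16.
  x = λ² - 31 - 30 = 256 - 61 ≡ 10; y = λ·(31 - 10) - 0 ≡ 3. → (10, 3)
5P: (10, 3) + (30, 21). λ = (21 - 3)/(30 - 10) ≡ 18/20 mod 37. 20⁻¹ ≡ 13 (mod 37), so λ ≡ 12.
  x = λ² - 10 - 30 = 144 - 40 ≡ 30; y = λ·(10 - 30) - 3 ≡ 16. → (30, 16)
6P: (30, 16) + (30, 21): same x and y₁ ≡ -y₂, so the sum is the point at infinity.
6P = the point at infinity, so the order is 6.

6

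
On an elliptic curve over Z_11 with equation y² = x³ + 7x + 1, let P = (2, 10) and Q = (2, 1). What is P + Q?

O

The two points share x = 2 and their y-coordinates satisfy 10 + 1 ≡ 0 (mod 11), so they are inverses. Their sum is ∞.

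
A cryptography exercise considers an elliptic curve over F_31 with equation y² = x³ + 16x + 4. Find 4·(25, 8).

Write G = (25, 8).
Double-and-add on 4 = (100)₂. Start with G = (25, 8) for the leading 1-bit.
double: tangent at (25, 8): λ = (3·25² + 16)/(2·8) ≡ 0/16. 16⁻¹ ≡ 2 (mod 31), so λ ≡ 0·2 ≡ 0.
  x = λ² - 25 - 25 = 0 - 50 ≡ 12; y = λ·(25 - 12) - 8 ≡ 23. → (12, 23)
double: tangent at (12, 23): λ = (3·12² + 16)/(2·23) ≡ 14/15. 15⁻¹ ≡ 29 (mod 31), so λ ≡ 14·29 ≡ 3.
  x = λ² - 12 - 12 = 9 - 24 ≡ 16; y = λ·(12 - 16) - 23 ≡ 27. → (16, 27)

(16, 27)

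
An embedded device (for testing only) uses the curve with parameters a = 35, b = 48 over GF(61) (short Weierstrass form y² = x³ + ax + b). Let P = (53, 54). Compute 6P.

Repeated addition: build up to 6P.
2P: tangent at (53, 54): λ = (3·53² + 35)/(2·54) ≡ 44/47. 47⁻¹ ≡ 13 (mod 61), so λ ≡ 44·13 ≡ 23.
  x = λ² - 53 - 53 = 529 - 106 ≡ 57; y = λ·(53 - 57) - 54 ≡ 37. → (57, 37)
3P: (57, 37) + (53, 54). λ = (54 - 37)/(53 - 57) ≡ 17/57 mod 61. 57⁻¹ ≡ 15 (mod 61), so λ ≡ 11.
  x = λ² - 57 - 53 = 121 - 110 ≡ 11; y = λ·(57 - 11) - 37 ≡ 42. → (11, 42)
4P: (11, 42) + (53, 54). λ = (54 - 42)/(53 - 11) ≡ 12/42 mod 61. 42⁻¹ ≡ 16 (mod 61), so λ ≡ 9.
  x = λ² - 11 - 53 = 81 - 64 ≡ 17; y = λ·(11 - 17) - 42 ≡ 26. → (17, 26)
5P: (17, 26) + (53, 54). λ = (54 - 26)/(53 - 17) ≡ 28/36 mod 61. 36⁻¹ ≡ 39 (mod 61) since 36·39 = 1404 ≡ 1, so λ ≡ 55.
  x = λ² - 17 - 53 = 3025 - 70 ≡ 27; y = λ·(17 - 27) - 26 ≡ 34. → (27, 34)
6P: (27, 34) + (53, 54). λ = (54 - 34)/(53 - 27) ≡ 20/26 mod 61. 26⁻¹ ≡ 54 (mod 61), so λ ≡ 43.
  x = λ² - 27 - 53 = 1849 - 80 ≡ 0; y = λ·(27 - 0) - 34 ≡ 29. → (0, 29)

(0, 29)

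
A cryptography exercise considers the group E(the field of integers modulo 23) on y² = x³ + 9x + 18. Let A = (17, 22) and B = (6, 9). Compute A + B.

(9, 0)

(17, 22) + (6, 9). λ = (9 - 22)/(6 - 17) ≡ 10/12 mod 23. 12⁻¹ ≡ 2 (mod 23) since 12·2 = 24 ≡ 1, so λ ≡ 20.
  x = λ² - 17 - 6 = 400 - 23 ≡ 9; y = λ·(17 - 9) - 22 ≡ 0. → (9, 0)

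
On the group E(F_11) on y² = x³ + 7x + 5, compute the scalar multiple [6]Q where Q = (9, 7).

Repeated addition: build up to 6Q.
2Q: tangent at (9, 7): λ = (3·9² + 7)/(2·7) ≡ 8/3. 3⁻¹ ≡ 4 (mod 11) since 3·4 = 12 ≡ 1, so λ ≡ 8·4 ≡ 10.
  x = λ² - 9 - 9 = 100 - 18 ≡ 5; y = λ·(9 - 5) - 7 ≡ 0. → (5, 0)
3Q: (5, 0) + (9, 7). λ = (7 - 0)/(9 - 5) ≡ 7/4 mod 11. 4⁻¹ ≡ 3 (mod 11), so λ ≡ 10.
  x = λ² - 5 - 9 = 100 - 14 ≡ 9; y = λ·(5 - 9) - 0 ≡ 4. → (9, 4)
4Q: (9, 4) + (9, 7): same x and y₁ ≡ -y₂, so the sum is the point at infinity.
5Q: the point at infinity + (9, 7) = (9, 7) (identity).
6Q: tangent at (9, 7): λ = (3·9² + 7)/(2·7) ≡ 8/3. 3⁻¹ ≡ 4 (mod 11), so λ ≡ 8·4 ≡ 10.
  x = λ² - 9 - 9 = 100 - 18 ≡ 5; y = λ·(9 - 5) - 7 ≡ 0. → (5, 0)

(5, 0)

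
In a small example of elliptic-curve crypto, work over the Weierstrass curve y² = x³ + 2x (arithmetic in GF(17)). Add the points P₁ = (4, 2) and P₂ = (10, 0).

(5, 4)

(4, 2) + (10, 0). λ = (0 - 2)/(10 - 4) ≡ 15/6 mod 17. 6⁻¹ ≡ 3 (mod 17), so λ ≡ 11.
  x = λ² - 4 - 10 = 121 - 14 ≡ 5; y = λ·(4 - 5) - 2 ≡ 4. → (5, 4)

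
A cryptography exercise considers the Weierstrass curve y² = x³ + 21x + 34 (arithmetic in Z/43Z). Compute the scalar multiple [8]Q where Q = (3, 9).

Repeated addition: build up to 8Q.
2Q: tangent at (3, 9): λ = (3·3² + 21)/(2·9) ≡ 5/18. 18⁻¹ ≡ 12 (mod 43) since 18·12 = 216 ≡ 1, so λ ≡ 5·12 ≡ 17.
  x = λ² - 3 - 3 = 289 - 6 ≡ 25; y = λ·(3 - 25) - 9 ≡ 4. → (25, 4)
3Q: (25, 4) + (3, 9). λ = (9 - 4)/(3 - 25) ≡ 5/21 mod 43. 21⁻¹ ≡ 41 (mod 43), so λ ≡ 33.
  x = λ² - 25 - 3 = 1089 - 28 ≡ 29; y = λ·(25 - 29) - 4 ≡ 36. → (29, 36)
4Q: (29, 36) + (3, 9). λ = (9 - 36)/(3 - 29) ≡ 16/17 mod 43. 17⁻¹ ≡ 38 (mod 43), so λ ≡ 6.
  x = λ² - 29 - 3 = 36 - 32 ≡ 4; y = λ·(29 - 4) - 36 ≡ 28. → (4, 28)
5Q: (4, 28) + (3, 9). λ = (9 - 28)/(3 - 4) ≡ 24/42 mod 43. 42⁻¹ ≡ 42 (mod 43) since 42·42 = 1764 ≡ 1, so λ ≡ 19.
  x = λ² - 4 - 3 = 361 - 7 ≡ 10; y = λ·(4 - 10) - 28 ≡ 30. → (10, 30)
6Q: (10, 30) + (3, 9). λ = (9 - 30)/(3 - 10) ≡ 22/36 mod 43. 36⁻¹ ≡ 6 (mod 43) since 36·6 = 216 ≡ 1, so λ ≡ 3.
  x = λ² - 10 - 3 = 9 - 13 ≡ 39; y = λ·(10 - 39) - 30 ≡ 12. → (39, 12)
7Q: (39, 12) + (3, 9). λ = (9 - 12)/(3 - 39) ≡ 40/7 mod 43. 7⁻¹ ≡ 37 (mod 43), so λ ≡ 18.
  x = λ² - 39 - 3 = 324 - 42 ≡ 24; y = λ·(39 - 24) - 12 ≡ 0. → (24, 0)
8Q: (24, 0) + (3, 9). λ = (9 - 0)/(3 - 24) ≡ 9/22 mod 43. 22⁻¹ ≡ 2 (mod 43) since 22·2 = 44 ≡ 1, so λ ≡ 18.
  x = λ² - 24 - 3 = 324 - 27 ≡ 39; y = λ·(24 - 39) - 0 ≡ 31. → (39, 31)

(39, 31)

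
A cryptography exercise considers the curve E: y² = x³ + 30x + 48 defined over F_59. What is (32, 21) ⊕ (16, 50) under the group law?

(56, 52)

(32, 21) + (16, 50). λ = (50 - 21)/(16 - 32) ≡ 29/43 mod 59. 43⁻¹ ≡ 11 (mod 59) since 43·11 = 473 ≡ 1, so λ ≡ 24.
  x = λ² - 32 - 16 = 576 - 48 ≡ 56; y = λ·(32 - 56) - 21 ≡ 52. → (56, 52)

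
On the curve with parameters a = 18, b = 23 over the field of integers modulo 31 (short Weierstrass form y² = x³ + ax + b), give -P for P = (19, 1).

-(19, 1) = (19, -1 mod 31) = (19, 30).

(19, 30)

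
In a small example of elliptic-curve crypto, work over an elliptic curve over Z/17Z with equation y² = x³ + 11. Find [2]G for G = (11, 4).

tangent at (11, 4): λ = (3·11² + 0)/(2·4) ≡ 6/8. 8⁻¹ ≡ 15 (mod 17) since 8·15 = 120 ≡ 1, so λ ≡ 6·15 ≡ 5.
  x = λ² - 11 - 11 = 25 - 22 ≡ 3; y = λ·(11 - 3) - 4 ≡ 2. → (3, 2)

(3, 2)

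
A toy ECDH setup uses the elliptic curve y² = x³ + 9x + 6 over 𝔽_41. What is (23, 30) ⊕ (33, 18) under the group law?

(34, 16)

(23, 30) + (33, 18). λ = (18 - 30)/(33 - 23) ≡ 29/10 mod 41. 10⁻¹ ≡ 37 (mod 41), so λ ≡ 7.
  x = λ² - 23 - 33 = 49 - 56 ≡ 34; y = λ·(23 - 34) - 30 ≡ 16. → (34, 16)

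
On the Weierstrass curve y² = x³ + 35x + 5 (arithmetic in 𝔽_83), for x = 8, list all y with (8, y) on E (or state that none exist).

none

x³ + 35x + 5 = 797 ≡ 50 (mod 83).
50 is a non-residue mod 83; no y exists.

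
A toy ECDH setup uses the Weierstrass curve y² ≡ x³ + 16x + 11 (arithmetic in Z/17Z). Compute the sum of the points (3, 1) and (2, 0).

(3, 1) + (2, 0). λ = (0 - 1)/(2 - 3) ≡ 16/16 mod 17. 16⁻¹ ≡ 16 (mod 17), so λ ≡ 1.
  x = λ² - 3 - 2 = 1 - 5 ≡ 13; y = λ·(3 - 13) - 1 ≡ 6. → (13, 6)

(13, 6)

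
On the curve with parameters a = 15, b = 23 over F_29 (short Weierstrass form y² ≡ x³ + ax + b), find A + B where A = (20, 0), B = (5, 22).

(26, 3)

(20, 0) + (5, 22). λ = (22 - 0)/(5 - 20) ≡ 22/14 mod 29. 14⁻¹ ≡ 27 (mod 29), so λ ≡ 14.
  x = λ² - 20 - 5 = 196 - 25 ≡ 26; y = λ·(20 - 26) - 0 ≡ 3. → (26, 3)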